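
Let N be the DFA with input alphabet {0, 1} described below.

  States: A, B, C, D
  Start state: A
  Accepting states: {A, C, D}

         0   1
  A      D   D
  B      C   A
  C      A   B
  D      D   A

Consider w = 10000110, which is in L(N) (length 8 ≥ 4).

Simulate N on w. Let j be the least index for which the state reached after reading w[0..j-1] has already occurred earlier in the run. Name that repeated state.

Run of N on w = 1 0 0 0 0 1 1 0:
  step 0: A  (start)
  step 1: D  (read 1: A→D)
  step 2: D  (read 0: D→D)   ← first repeat (D seen earlier)
  step 3: D  (read 0: D→D)
  step 4: D  (read 0: D→D)
  step 5: D  (read 0: D→D)
  step 6: A  (read 1: D→A)
  step 7: D  (read 1: A→D)
  step 8: D  (read 0: D→D)

The earliest repeat is at step j = 2: N is in D, which it already visited at step i = 1.

D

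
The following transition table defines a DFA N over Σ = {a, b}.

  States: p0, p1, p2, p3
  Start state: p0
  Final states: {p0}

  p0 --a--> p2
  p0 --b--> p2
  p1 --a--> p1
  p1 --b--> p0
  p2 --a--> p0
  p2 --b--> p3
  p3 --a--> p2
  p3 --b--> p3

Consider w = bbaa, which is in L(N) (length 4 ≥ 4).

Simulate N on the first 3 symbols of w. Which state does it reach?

State sequence: p0 -b-> p2 -b-> p3 -a-> p2

After reading 3 characters, N is in state p2.

p2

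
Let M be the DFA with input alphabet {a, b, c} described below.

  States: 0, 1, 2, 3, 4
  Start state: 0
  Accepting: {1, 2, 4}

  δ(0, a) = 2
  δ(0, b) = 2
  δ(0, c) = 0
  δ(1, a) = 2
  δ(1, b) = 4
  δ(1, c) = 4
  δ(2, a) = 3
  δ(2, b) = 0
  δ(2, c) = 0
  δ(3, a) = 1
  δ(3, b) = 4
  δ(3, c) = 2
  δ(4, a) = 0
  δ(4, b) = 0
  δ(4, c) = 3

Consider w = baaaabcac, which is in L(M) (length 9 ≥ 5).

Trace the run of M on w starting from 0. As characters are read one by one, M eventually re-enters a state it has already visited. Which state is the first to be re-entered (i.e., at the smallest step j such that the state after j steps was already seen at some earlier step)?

Run of M on w = b a a a a b c a c:
  step 0: 0  (start)
  step 1: 2  (read b: 0→2)
  step 2: 3  (read a: 2→3)
  step 3: 1  (read a: 3→1)
  step 4: 2  (read a: 1→2)   ← first repeat (2 seen earlier)
  step 5: 3  (read a: 2→3)
  step 6: 4  (read b: 3→4)
  step 7: 3  (read c: 4→3)
  step 8: 1  (read a: 3→1)
  step 9: 4  (read c: 1→4)

The earliest repeat is at step j = 4: M is in 2, which it already visited at step i = 1.

2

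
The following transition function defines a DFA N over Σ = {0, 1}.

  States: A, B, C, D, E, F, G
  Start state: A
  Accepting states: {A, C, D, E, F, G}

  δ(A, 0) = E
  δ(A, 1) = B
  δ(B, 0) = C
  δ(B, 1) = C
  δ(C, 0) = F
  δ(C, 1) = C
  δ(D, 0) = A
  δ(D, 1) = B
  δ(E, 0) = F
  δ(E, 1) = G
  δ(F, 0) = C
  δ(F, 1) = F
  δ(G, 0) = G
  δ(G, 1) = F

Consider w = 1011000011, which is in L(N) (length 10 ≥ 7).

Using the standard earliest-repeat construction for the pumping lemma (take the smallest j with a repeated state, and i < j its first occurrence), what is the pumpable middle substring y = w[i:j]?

1

State sequence: A -1-> B -0-> C -1-> C -1-> C -0-> F -0-> C -0-> F -0-> C -1-> C -1-> C
First repeat at step 3: C was already visited.

So i = 2, j = 3, giving x = w[0:2] = 10, y = w[2:3] = 1, z = w[3:10] = 1000011.
Check: |xy| = 3 ≤ 7 and |y| = 1 ≥ 1. Reading y takes N from C back to C, so every xyⁱz is accepted.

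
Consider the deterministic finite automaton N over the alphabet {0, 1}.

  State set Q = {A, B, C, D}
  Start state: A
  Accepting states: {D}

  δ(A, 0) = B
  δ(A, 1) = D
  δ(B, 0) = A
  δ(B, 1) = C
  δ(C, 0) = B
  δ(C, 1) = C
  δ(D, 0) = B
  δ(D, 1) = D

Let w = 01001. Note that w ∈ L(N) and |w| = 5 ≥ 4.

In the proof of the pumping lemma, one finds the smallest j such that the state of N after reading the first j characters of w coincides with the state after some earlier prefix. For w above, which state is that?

B

State sequence: A -0-> B -1-> C -0-> B -0-> A -1-> D
First repeat at step 3: B was already visited.

The earliest repeat is at step j = 3: N is in B, which it already visited at step i = 1.
Pumping length from the standard proof: p = 4 (the number of states). The repeated state found above gives |xy| = j ≤ 4 and |y| = j − i ≥ 1.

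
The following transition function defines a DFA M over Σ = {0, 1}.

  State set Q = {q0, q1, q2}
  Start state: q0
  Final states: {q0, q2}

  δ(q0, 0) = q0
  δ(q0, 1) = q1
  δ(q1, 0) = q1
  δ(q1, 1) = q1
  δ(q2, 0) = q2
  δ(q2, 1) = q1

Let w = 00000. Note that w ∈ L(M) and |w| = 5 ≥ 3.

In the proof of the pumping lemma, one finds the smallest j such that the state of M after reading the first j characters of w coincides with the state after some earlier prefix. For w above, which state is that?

State sequence: q0 -0-> q0 -0-> q0 -0-> q0 -0-> q0 -0-> q0
First repeat at step 1: q0 was already visited.

The earliest repeat is at step j = 1: M is in q0, which it already visited at step i = 0.

q0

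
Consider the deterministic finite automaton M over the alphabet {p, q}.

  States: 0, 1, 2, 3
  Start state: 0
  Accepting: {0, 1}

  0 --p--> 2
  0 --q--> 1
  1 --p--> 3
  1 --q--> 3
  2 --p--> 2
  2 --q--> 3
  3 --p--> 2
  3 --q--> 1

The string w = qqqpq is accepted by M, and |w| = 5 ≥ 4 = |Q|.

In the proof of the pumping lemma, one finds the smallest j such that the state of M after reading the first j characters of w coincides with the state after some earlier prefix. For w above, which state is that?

Run of M on w = q q q p q:
  step 0: 0  (start)
  step 1: 1  (read q: 0→1)
  step 2: 3  (read q: 1→3)
  step 3: 1  (read q: 3→1)   ← first repeat (1 seen earlier)
  step 4: 3  (read p: 1→3)
  step 5: 1  (read q: 3→1)

The earliest repeat is at step j = 3: M is in 1, which it already visited at step i = 1.

1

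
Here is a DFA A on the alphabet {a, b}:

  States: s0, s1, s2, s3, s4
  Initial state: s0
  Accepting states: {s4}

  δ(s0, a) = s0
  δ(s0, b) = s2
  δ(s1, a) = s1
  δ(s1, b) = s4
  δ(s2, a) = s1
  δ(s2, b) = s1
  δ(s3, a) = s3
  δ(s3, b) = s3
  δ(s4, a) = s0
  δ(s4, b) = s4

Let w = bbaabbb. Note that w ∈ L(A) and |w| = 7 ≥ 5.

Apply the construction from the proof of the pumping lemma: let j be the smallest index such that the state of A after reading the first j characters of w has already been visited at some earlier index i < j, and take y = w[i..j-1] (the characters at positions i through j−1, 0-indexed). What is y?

a

Run of A on w = b b a a b b b:
  step 0: s0  (start)
  step 1: s2  (read b: s0→s2)
  step 2: s1  (read b: s2→s1)
  step 3: s1  (read a: s1→s1)   ← first repeat (s1 seen earlier)
  step 4: s1  (read a: s1→s1)
  step 5: s4  (read b: s1→s4)
  step 6: s4  (read b: s4→s4)
  step 7: s4  (read b: s4→s4)

So i = 2, j = 3, giving x = w[0:2] = bb, y = w[2:3] = a, z = w[3:7] = abbb.
Check: |xy| = 3 ≤ 5 and |y| = 1 ≥ 1. Reading y takes A from s1 back to s1, so every xyⁱz is accepted.
With |Q| = 5, pigeonhole forces a state repeat no later than step 5; the substring read between the first and second visits to that state can be pumped.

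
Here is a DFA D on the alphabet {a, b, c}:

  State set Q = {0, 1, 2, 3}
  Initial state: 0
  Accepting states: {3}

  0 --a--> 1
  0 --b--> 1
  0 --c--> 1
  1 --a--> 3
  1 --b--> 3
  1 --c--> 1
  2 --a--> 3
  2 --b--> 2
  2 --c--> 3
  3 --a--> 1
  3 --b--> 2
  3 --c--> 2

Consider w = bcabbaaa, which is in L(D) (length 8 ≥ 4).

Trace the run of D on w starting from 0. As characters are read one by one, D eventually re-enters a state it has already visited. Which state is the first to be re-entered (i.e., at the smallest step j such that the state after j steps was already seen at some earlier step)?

1

Run of D on w = b c a b b a a a:
  step 0: 0  (start)
  step 1: 1  (read b: 0→1)
  step 2: 1  (read c: 1→1)   ← first repeat (1 seen earlier)
  step 3: 3  (read a: 1→3)
  step 4: 2  (read b: 3→2)
  step 5: 2  (read b: 2→2)
  step 6: 3  (read a: 2→3)
  step 7: 1  (read a: 3→1)
  step 8: 3  (read a: 1→3)

The earliest repeat is at step j = 2: D is in 1, which it already visited at step i = 1.
With |Q| = 4, pigeonhole forces a state repeat no later than step 4; the substring read between the first and second visits to that state can be pumped.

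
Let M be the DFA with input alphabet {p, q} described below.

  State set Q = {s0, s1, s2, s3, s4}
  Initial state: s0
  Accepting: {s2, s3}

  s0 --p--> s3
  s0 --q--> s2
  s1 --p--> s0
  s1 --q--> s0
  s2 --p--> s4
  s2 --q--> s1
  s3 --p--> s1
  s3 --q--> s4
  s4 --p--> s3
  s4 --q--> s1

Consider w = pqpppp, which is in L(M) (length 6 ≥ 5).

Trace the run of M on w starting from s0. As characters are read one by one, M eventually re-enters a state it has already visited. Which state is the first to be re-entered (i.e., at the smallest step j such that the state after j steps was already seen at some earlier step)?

State sequence: s0 -p-> s3 -q-> s4 -p-> s3 -p-> s1 -p-> s0 -p-> s3
First repeat at step 3: s3 was already visited.

The earliest repeat is at step j = 3: M is in s3, which it already visited at step i = 1.
Since M has 5 states, any run of length ≥ 5 visits 5+1 states, so by pigeonhole some state repeats within the first 5 steps — that repeat gives the pumpable loop.

s3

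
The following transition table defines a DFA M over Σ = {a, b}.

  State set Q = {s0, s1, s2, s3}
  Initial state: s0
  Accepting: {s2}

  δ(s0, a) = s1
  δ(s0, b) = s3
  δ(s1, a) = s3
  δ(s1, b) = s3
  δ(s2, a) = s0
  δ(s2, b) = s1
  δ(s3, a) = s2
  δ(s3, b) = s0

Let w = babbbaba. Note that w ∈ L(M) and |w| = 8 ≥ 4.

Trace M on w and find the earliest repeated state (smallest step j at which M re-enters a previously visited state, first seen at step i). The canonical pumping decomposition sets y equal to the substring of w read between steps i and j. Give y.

State sequence: s0 -b-> s3 -a-> s2 -b-> s1 -b-> s3 -b-> s0 -a-> s1 -b-> s3 -a-> s2
First repeat at step 4: s3 was already visited.

So i = 1, j = 4, giving x = w[0:1] = b, y = w[1:4] = abb, z = w[4:8] = baba.
Check: |xy| = 4 ≤ 4 and |y| = 3 ≥ 1. Reading y takes M from s3 back to s3, so every xyⁱz is accepted.
The DFA has 4 states, so the proof of the pumping lemma guarantees a repeated state among the first 4+1 visited; the segment between the two visits is the pumpable y.

abb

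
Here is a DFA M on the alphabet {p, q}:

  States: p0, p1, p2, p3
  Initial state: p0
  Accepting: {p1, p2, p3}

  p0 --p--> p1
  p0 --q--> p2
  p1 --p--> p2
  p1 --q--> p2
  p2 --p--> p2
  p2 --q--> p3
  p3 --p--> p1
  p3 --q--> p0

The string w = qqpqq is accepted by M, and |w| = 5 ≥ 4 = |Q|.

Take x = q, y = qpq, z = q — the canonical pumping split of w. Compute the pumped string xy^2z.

xy^2z = q·qpq·qpq·q = qqpqqpqq.
Reading y = qpq takes M from p2 back to p2, so after x·y·y the machine is still in p2, and z then leads to the accepting state p3. Hence qqpqqpqq ∈ L(M).

qqpqqpqq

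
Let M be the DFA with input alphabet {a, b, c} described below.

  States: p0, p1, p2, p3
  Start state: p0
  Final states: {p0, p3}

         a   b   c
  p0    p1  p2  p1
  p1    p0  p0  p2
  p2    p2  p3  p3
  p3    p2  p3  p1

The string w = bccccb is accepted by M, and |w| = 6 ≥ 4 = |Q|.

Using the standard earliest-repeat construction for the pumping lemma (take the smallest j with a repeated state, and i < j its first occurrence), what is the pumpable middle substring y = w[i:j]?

ccc

Run of M on w = b c c c c b:
  step 0: p0  (start)
  step 1: p2  (read b: p0→p2)
  step 2: p3  (read c: p2→p3)
  step 3: p1  (read c: p3→p1)
  step 4: p2  (read c: p1→p2)   ← first repeat (p2 seen earlier)
  step 5: p3  (read c: p2→p3)
  step 6: p3  (read b: p3→p3)

So i = 1, j = 4, giving x = w[0:1] = b, y = w[1:4] = ccc, z = w[4:6] = cb.
Check: |xy| = 4 ≤ 4 and |y| = 3 ≥ 1. Reading y takes M from p2 back to p2, so every xyⁱz is accepted.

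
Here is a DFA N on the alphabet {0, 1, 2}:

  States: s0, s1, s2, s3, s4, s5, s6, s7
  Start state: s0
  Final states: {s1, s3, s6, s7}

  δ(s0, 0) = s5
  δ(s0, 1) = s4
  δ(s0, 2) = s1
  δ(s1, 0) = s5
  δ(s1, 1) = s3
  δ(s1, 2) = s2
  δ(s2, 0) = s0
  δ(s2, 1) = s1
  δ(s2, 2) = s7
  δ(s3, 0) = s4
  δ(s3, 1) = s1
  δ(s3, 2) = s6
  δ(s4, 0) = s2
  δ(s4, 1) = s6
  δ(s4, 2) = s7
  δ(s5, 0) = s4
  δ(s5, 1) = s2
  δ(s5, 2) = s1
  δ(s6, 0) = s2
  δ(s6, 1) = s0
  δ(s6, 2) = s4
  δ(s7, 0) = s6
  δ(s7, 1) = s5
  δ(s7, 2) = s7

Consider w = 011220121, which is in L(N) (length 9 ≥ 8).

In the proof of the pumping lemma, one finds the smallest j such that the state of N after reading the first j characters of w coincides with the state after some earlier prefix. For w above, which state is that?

Run of N on w = 0 1 1 2 2 0 1 2 1:
  step 0: s0  (start)
  step 1: s5  (read 0: s0→s5)
  step 2: s2  (read 1: s5→s2)
  step 3: s1  (read 1: s2→s1)
  step 4: s2  (read 2: s1→s2)   ← first repeat (s2 seen earlier)
  step 5: s7  (read 2: s2→s7)
  step 6: s6  (read 0: s7→s6)
  step 7: s0  (read 1: s6→s0)
  step 8: s1  (read 2: s0→s1)
  step 9: s3  (read 1: s1→s3)

The earliest repeat is at step j = 4: N is in s2, which it already visited at step i = 2.
Since N has 8 states, any run of length ≥ 8 visits 8+1 states, so by pigeonhole some state repeats within the first 8 steps — that repeat gives the pumpable loop.

s2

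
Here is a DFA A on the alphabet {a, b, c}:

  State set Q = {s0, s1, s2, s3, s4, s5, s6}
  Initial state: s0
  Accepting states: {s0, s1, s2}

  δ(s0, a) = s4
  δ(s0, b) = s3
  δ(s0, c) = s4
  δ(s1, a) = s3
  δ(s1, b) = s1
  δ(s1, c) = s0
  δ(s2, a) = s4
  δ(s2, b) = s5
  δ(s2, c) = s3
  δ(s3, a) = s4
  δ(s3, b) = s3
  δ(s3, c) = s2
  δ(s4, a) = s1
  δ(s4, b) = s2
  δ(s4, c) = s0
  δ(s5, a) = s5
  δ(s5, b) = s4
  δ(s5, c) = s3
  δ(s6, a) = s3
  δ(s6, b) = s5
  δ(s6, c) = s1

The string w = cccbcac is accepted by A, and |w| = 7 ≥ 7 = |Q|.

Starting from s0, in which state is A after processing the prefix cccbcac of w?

s0

State sequence: s0 -c-> s4 -c-> s0 -c-> s4 -b-> s2 -c-> s3 -a-> s4 -c-> s0

After reading 7 characters, A is in state s0.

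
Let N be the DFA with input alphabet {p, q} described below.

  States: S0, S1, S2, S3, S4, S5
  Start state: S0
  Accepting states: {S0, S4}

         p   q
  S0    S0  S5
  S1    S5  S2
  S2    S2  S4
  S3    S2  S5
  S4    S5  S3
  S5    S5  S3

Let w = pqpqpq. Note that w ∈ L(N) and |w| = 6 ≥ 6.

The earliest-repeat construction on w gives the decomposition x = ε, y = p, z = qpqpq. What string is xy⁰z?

qpqpq

xy⁰z = xz = ε·qpqpq = qpqpq.
Reading y = p takes N from S0 back to S0, so after x the machine is still in S0, and z then leads to the accepting state S4. Hence qpqpq ∈ L(N).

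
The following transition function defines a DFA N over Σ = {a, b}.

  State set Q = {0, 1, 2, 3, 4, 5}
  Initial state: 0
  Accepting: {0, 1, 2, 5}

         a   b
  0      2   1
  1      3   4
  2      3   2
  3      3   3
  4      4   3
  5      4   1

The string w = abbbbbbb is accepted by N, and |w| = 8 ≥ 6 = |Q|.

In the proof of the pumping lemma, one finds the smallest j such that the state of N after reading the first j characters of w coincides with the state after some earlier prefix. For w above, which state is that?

2

Run of N on w = a b b b b b b b:
  step 0: 0  (start)
  step 1: 2  (read a: 0→2)
  step 2: 2  (read b: 2→2)   ← first repeat (2 seen earlier)
  step 3: 2  (read b: 2→2)
  step 4: 2  (read b: 2→2)
  step 5: 2  (read b: 2→2)
  step 6: 2  (read b: 2→2)
  step 7: 2  (read b: 2→2)
  step 8: 2  (read b: 2→2)

The earliest repeat is at step j = 2: N is in 2, which it already visited at step i = 1.
With |Q| = 6, pigeonhole forces a state repeat no later than step 6; the substring read between the first and second visits to that state can be pumped.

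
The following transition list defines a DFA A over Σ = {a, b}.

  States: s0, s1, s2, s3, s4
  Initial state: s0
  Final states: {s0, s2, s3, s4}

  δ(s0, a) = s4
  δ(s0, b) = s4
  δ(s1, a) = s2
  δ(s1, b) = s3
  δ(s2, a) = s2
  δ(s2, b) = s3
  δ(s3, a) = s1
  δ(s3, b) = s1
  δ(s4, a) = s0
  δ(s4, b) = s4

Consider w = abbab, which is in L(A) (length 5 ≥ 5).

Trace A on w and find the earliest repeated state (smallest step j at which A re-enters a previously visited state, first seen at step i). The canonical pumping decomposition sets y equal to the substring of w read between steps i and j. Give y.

b

State sequence: s0 -a-> s4 -b-> s4 -b-> s4 -a-> s0 -b-> s4
First repeat at step 2: s4 was already visited.

So i = 1, j = 2, giving x = w[0:1] = a, y = w[1:2] = b, z = w[2:5] = bab.
Check: |xy| = 2 ≤ 5 and |y| = 1 ≥ 1. Reading y takes A from s4 back to s4, so every xyⁱz is accepted.
Pumping length from the standard proof: p = 5 (the number of states). The repeated state found above gives |xy| = j ≤ 5 and |y| = j − i ≥ 1.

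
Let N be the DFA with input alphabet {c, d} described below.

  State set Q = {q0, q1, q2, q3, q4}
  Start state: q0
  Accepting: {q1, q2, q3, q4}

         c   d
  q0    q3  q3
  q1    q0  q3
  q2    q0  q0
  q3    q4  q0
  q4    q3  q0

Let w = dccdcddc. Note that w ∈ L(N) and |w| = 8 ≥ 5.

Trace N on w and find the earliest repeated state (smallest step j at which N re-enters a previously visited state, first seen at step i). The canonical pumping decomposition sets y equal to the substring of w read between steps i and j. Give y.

Run of N on w = d c c d c d d c:
  step 0: q0  (start)
  step 1: q3  (read d: q0→q3)
  step 2: q4  (read c: q3→q4)
  step 3: q3  (read c: q4→q3)   ← first repeat (q3 seen earlier)
  step 4: q0  (read d: q3→q0)
  step 5: q3  (read c: q0→q3)
  step 6: q0  (read d: q3→q0)
  step 7: q3  (read d: q0→q3)
  step 8: q4  (read c: q3→q4)

So i = 1, j = 3, giving x = w[0:1] = d, y = w[1:3] = cc, z = w[3:8] = dcddc.
Check: |xy| = 3 ≤ 5 and |y| = 2 ≥ 1. Reading y takes N from q3 back to q3, so every xyⁱz is accepted.
Since N has 5 states, any run of length ≥ 5 visits 5+1 states, so by pigeonhole some state repeats within the first 5 steps — that repeat gives the pumpable loop.

cc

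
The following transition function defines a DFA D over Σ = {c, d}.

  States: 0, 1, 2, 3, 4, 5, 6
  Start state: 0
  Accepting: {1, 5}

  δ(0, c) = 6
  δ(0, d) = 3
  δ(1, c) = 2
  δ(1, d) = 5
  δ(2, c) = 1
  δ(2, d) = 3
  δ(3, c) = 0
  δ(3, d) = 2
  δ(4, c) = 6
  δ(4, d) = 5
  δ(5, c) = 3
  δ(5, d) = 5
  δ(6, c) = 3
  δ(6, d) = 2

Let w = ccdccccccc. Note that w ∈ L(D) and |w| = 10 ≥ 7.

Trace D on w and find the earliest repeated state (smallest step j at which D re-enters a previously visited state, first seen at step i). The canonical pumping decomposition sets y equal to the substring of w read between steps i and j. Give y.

cc

Run of D on w = c c d c c c c c c c:
  step 0: 0  (start)
  step 1: 6  (read c: 0→6)
  step 2: 3  (read c: 6→3)
  step 3: 2  (read d: 3→2)
  step 4: 1  (read c: 2→1)
  step 5: 2  (read c: 1→2)   ← first repeat (2 seen earlier)
  step 6: 1  (read c: 2→1)
  step 7: 2  (read c: 1→2)
  step 8: 1  (read c: 2→1)
  step 9: 2  (read c: 1→2)
  step 10: 1  (read c: 2→1)

So i = 3, j = 5, giving x = w[0:3] = ccd, y = w[3:5] = cc, z = w[5:10] = ccccc.
Check: |xy| = 5 ≤ 7 and |y| = 2 ≥ 1. Reading y takes D from 2 back to 2, so every xyⁱz is accepted.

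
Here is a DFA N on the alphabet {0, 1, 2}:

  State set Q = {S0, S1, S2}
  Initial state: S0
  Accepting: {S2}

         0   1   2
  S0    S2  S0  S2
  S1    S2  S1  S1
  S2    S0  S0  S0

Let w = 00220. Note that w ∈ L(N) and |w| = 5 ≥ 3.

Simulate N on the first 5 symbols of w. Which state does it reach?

S2

Run of N on the first 5 characters of w = 0 0 2 2 0:
  step 0: S0  (start)
  step 1: S2  (read 0: S0→S2)
  step 2: S0  (read 0: S2→S0)
  step 3: S2  (read 2: S0→S2)
  step 4: S0  (read 2: S2→S0)
  step 5: S2  (read 0: S0→S2)

After reading 5 characters, N is in state S2.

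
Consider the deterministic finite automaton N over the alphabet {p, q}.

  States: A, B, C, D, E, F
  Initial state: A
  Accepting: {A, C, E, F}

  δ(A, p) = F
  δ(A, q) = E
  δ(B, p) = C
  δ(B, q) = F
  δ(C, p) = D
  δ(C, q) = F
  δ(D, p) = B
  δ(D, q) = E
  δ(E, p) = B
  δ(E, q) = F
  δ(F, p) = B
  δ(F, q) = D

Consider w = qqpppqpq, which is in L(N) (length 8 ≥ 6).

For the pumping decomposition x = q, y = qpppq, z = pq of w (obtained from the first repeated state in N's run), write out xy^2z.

xy^2z = q·qpppq·qpppq·pq = qqpppqqpppqpq.
Reading y = qpppq takes N from E back to E, so after x·y·y the machine is still in E, and z then leads to the accepting state F. Hence qqpppqqpppqpq ∈ L(N).

qqpppqqpppqpq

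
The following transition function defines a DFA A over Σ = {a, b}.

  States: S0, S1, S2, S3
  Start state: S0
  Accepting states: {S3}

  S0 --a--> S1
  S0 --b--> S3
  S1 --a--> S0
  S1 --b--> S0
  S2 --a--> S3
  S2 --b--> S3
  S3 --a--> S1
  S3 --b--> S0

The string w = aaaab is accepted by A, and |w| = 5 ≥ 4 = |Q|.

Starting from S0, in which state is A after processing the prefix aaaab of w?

Run of A on the first 5 characters of w = a a a a b:
  step 0: S0  (start)
  step 1: S1  (read a: S0→S1)
  step 2: S0  (read a: S1→S0)
  step 3: S1  (read a: S0→S1)
  step 4: S0  (read a: S1→S0)
  step 5: S3  (read b: S0→S3)

After reading 5 characters, A is in state S3.

S3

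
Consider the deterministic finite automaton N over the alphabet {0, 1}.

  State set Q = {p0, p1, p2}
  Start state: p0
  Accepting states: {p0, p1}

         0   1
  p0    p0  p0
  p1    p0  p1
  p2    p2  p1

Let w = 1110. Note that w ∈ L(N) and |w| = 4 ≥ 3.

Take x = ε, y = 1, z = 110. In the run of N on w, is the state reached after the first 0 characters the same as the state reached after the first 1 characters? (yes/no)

yes

State sequence: p0 -1-> p0

After x (step 0): p0. After xy (step 1): p0.
They match, so y = 1 drives N around a cycle from p0 back to itself; pumping y any number of times keeps N in p0 before reading z, and xyⁱz ∈ L(N) for every i ≥ 0.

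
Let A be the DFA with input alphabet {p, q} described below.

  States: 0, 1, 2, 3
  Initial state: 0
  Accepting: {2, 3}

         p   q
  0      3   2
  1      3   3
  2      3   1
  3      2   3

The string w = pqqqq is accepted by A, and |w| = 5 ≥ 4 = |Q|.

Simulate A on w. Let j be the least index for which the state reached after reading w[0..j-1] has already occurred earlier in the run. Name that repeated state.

Run of A on w = p q q q q:
  step 0: 0  (start)
  step 1: 3  (read p: 0→3)
  step 2: 3  (read q: 3→3)   ← first repeat (3 seen earlier)
  step 3: 3  (read q: 3→3)
  step 4: 3  (read q: 3→3)
  step 5: 3  (read q: 3→3)

The earliest repeat is at step j = 2: A is in 3, which it already visited at step i = 1.
Pumping length from the standard proof: p = 4 (the number of states). The repeated state found above gives |xy| = j ≤ 4 and |y| = j − i ≥ 1.

3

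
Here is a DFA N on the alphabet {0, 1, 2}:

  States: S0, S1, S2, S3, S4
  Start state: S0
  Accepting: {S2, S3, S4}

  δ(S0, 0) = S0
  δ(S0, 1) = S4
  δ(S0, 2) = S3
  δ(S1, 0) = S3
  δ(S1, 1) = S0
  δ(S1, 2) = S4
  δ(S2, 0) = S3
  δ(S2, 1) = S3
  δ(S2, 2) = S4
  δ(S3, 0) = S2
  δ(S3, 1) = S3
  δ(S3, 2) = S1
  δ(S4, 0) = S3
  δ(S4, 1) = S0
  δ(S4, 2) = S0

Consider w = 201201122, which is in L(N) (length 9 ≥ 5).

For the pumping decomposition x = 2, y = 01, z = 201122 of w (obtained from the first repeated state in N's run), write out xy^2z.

20101201122

xy^2z = 2·01·01·201122 = 20101201122.
Reading y = 01 takes N from S3 back to S3, so after x·y·y the machine is still in S3, and z then leads to the accepting state S4. Hence 20101201122 ∈ L(N).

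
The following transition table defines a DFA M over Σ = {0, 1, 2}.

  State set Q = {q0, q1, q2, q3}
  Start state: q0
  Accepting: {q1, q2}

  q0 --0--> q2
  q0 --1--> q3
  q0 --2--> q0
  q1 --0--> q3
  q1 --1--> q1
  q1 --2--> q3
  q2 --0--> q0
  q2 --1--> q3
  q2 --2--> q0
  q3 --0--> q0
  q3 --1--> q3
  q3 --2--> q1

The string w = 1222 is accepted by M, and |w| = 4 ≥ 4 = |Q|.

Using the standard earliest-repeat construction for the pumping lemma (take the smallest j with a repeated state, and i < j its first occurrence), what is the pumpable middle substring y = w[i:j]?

22

State sequence: q0 -1-> q3 -2-> q1 -2-> q3 -2-> q1
First repeat at step 3: q3 was already visited.

So i = 1, j = 3, giving x = w[0:1] = 1, y = w[1:3] = 22, z = w[3:4] = 2.
Check: |xy| = 3 ≤ 4 and |y| = 2 ≥ 1. Reading y takes M from q3 back to q3, so every xyⁱz is accepted.
Since M has 4 states, any run of length ≥ 4 visits 4+1 states, so by pigeonhole some state repeats within the first 4 steps — that repeat gives the pumpable loop.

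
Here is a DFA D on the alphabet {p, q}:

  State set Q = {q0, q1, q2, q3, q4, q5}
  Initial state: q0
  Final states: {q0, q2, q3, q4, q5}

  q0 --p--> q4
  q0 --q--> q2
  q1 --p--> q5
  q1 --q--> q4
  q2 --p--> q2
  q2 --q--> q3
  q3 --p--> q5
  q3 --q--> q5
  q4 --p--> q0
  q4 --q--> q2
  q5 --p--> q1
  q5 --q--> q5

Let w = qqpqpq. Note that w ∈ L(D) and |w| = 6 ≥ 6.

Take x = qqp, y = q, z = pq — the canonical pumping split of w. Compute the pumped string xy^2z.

xy^2z = qqp·q·q·pq = qqpqqpq.
Reading y = q takes D from q5 back to q5, so after x·y·y the machine is still in q5, and z then leads to the accepting state q4. Hence qqpqqpq ∈ L(D).

qqpqqpq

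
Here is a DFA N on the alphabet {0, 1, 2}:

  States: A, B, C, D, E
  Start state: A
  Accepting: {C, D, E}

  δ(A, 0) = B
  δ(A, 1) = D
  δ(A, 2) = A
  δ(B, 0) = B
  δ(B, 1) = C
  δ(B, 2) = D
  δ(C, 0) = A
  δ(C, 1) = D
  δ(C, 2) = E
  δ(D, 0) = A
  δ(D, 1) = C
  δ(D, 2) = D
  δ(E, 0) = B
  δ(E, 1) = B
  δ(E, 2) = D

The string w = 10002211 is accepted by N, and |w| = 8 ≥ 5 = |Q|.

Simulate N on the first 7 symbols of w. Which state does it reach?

C

State sequence: A -1-> D -0-> A -0-> B -0-> B -2-> D -2-> D -1-> C

After reading 7 characters, N is in state C.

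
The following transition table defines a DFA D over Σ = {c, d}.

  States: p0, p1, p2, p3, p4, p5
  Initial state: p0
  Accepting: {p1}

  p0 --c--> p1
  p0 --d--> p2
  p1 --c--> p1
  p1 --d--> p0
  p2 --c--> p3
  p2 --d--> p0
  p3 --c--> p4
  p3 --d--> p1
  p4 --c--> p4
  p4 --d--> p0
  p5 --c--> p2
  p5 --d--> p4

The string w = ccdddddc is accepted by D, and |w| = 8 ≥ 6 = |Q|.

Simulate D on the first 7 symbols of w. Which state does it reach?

p0

State sequence: p0 -c-> p1 -c-> p1 -d-> p0 -d-> p2 -d-> p0 -d-> p2 -d-> p0

After reading 7 characters, D is in state p0.
(This kind of state-tracing is the core of the pumping-lemma construction: with 6 states, pigeonhole forces a repeat within the first 6 steps.)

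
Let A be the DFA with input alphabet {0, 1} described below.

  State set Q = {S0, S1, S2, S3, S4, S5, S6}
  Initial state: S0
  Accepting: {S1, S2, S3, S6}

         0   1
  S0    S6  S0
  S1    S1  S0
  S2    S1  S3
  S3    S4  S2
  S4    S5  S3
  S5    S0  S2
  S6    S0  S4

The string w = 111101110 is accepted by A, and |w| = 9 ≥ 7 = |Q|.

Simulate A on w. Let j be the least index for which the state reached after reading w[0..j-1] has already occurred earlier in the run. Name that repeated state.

S0

Run of A on w = 1 1 1 1 0 1 1 1 0:
  step 0: S0  (start)
  step 1: S0  (read 1: S0→S0)   ← first repeat (S0 seen earlier)
  step 2: S0  (read 1: S0→S0)
  step 3: S0  (read 1: S0→S0)
  step 4: S0  (read 1: S0→S0)
  step 5: S6  (read 0: S0→S6)
  step 6: S4  (read 1: S6→S4)
  step 7: S3  (read 1: S4→S3)
  step 8: S2  (read 1: S3→S2)
  step 9: S1  (read 0: S2→S1)

The earliest repeat is at step j = 1: A is in S0, which it already visited at step i = 0.
Since A has 7 states, any run of length ≥ 7 visits 7+1 states, so by pigeonhole some state repeats within the first 7 steps — that repeat gives the pumpable loop.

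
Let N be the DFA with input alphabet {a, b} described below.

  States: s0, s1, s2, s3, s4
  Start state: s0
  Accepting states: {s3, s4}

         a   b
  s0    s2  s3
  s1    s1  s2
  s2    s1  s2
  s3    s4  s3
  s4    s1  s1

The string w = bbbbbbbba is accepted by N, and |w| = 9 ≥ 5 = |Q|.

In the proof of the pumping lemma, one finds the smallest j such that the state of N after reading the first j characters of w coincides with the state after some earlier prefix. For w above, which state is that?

Run of N on w = b b b b b b b b a:
  step 0: s0  (start)
  step 1: s3  (read b: s0→s3)
  step 2: s3  (read b: s3→s3)   ← first repeat (s3 seen earlier)
  step 3: s3  (read b: s3→s3)
  step 4: s3  (read b: s3→s3)
  step 5: s3  (read b: s3→s3)
  step 6: s3  (read b: s3→s3)
  step 7: s3  (read b: s3→s3)
  step 8: s3  (read b: s3→s3)
  step 9: s4  (read a: s3→s4)

The earliest repeat is at step j = 2: N is in s3, which it already visited at step i = 1.

s3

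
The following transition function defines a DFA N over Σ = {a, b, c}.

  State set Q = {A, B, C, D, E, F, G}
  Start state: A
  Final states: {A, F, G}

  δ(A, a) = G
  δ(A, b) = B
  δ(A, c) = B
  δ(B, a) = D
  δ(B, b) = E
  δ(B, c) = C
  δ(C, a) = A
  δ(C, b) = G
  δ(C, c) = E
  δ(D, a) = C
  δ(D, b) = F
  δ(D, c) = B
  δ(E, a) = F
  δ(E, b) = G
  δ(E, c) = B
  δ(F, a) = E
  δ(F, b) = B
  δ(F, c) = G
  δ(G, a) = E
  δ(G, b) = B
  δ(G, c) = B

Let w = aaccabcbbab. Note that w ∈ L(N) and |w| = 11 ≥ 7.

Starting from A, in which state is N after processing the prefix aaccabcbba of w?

D

State sequence: A -a-> G -a-> E -c-> B -c-> C -a-> A -b-> B -c-> C -b-> G -b-> B -a-> D

After reading 10 characters, N is in state D.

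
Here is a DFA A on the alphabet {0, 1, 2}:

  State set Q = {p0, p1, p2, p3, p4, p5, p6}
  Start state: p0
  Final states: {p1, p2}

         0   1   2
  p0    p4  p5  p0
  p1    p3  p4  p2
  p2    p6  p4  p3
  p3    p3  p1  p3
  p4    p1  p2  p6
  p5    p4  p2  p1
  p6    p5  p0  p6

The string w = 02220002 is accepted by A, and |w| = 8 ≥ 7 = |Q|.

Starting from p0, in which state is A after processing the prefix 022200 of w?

p4

State sequence: p0 -0-> p4 -2-> p6 -2-> p6 -2-> p6 -0-> p5 -0-> p4

After reading 6 characters, A is in state p4.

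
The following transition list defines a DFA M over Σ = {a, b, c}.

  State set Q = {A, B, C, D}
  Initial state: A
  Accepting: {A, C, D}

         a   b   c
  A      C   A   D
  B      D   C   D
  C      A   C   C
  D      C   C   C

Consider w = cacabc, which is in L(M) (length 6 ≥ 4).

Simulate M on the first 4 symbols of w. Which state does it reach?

State sequence: A -c-> D -a-> C -c-> C -a-> A

After reading 4 characters, M is in state A.
(This kind of state-tracing is the core of the pumping-lemma construction: with 4 states, pigeonhole forces a repeat within the first 4 steps.)

A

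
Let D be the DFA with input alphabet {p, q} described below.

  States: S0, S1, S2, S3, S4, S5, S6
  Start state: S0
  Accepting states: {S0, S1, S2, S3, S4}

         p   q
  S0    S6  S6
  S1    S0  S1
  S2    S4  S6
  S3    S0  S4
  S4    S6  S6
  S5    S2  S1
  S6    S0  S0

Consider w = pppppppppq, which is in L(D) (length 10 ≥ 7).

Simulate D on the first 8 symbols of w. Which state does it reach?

S0

State sequence: S0 -p-> S6 -p-> S0 -p-> S6 -p-> S0 -p-> S6 -p-> S0 -p-> S6 -p-> S0

After reading 8 characters, D is in state S0.
(This kind of state-tracing is the core of the pumping-lemma construction: with 7 states, pigeonhole forces a repeat within the first 7 steps.)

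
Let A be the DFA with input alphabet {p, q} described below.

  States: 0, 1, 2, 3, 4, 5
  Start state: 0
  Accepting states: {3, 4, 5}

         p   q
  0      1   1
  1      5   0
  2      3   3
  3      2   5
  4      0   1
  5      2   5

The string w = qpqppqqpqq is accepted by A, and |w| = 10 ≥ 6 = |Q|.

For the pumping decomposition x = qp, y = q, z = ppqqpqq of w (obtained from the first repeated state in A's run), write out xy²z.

qpqqppqqpqq

xy^2z = qp·q·q·ppqqpqq = qpqqppqqpqq.
Reading y = q takes A from 5 back to 5, so after x·y·y the machine is still in 5, and z then leads to the accepting state 5. Hence qpqqppqqpqq ∈ L(A).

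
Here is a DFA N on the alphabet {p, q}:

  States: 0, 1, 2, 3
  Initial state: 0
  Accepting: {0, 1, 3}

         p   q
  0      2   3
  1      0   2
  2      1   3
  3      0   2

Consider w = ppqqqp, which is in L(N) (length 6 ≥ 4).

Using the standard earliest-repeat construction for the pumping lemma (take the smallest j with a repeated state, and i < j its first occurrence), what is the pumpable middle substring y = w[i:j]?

pq

State sequence: 0 -p-> 2 -p-> 1 -q-> 2 -q-> 3 -q-> 2 -p-> 1
First repeat at step 3: 2 was already visited.

So i = 1, j = 3, giving x = w[0:1] = p, y = w[1:3] = pq, z = w[3:6] = qqp.
Check: |xy| = 3 ≤ 4 and |y| = 2 ≥ 1. Reading y takes N from 2 back to 2, so every xyⁱz is accepted.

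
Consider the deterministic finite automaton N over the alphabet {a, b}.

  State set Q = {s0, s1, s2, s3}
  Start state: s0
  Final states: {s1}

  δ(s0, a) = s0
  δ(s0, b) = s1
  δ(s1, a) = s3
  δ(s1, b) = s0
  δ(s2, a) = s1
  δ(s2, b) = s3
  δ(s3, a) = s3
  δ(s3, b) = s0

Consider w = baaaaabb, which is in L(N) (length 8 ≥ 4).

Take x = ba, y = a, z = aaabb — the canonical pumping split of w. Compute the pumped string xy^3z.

xy^3z = ba·a·a·a·aaabb = baaaaaaabb.
Reading y = a takes N from s3 back to s3, so after x·y·y·y the machine is still in s3, and z then leads to the accepting state s1. Hence baaaaaaabb ∈ L(N).

baaaaaaabb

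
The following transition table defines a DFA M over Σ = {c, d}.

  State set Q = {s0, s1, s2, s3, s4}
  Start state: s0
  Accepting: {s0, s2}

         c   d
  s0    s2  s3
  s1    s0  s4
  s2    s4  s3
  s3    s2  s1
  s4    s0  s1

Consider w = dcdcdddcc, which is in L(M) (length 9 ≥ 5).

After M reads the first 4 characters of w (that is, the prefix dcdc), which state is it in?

Run of M on the first 4 characters of w = d c d c:
  step 0: s0  (start)
  step 1: s3  (read d: s0→s3)
  step 2: s2  (read c: s3→s2)
  step 3: s3  (read d: s2→s3)
  step 4: s2  (read c: s3→s2)

After reading 4 characters, M is in state s2.
(This kind of state-tracing is the core of the pumping-lemma construction: with 5 states, pigeonhole forces a repeat within the first 5 steps.)

s2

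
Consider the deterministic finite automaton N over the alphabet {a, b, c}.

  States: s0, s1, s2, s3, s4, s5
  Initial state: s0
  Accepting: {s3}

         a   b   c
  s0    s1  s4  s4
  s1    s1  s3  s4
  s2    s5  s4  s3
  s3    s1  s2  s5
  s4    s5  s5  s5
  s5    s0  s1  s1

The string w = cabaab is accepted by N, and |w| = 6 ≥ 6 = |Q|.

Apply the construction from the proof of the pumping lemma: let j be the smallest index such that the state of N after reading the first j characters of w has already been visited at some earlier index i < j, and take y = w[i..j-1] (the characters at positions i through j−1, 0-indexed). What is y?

Run of N on w = c a b a a b:
  step 0: s0  (start)
  step 1: s4  (read c: s0→s4)
  step 2: s5  (read a: s4→s5)
  step 3: s1  (read b: s5→s1)
  step 4: s1  (read a: s1→s1)   ← first repeat (s1 seen earlier)
  step 5: s1  (read a: s1→s1)
  step 6: s3  (read b: s1→s3)

So i = 3, j = 4, giving x = w[0:3] = cab, y = w[3:4] = a, z = w[4:6] = ab.
Check: |xy| = 4 ≤ 6 and |y| = 1 ≥ 1. Reading y takes N from s1 back to s1, so every xyⁱz is accepted.
With |Q| = 6, pigeonhole forces a state repeat no later than step 6; the substring read between the first and second visits to that state can be pumped.

a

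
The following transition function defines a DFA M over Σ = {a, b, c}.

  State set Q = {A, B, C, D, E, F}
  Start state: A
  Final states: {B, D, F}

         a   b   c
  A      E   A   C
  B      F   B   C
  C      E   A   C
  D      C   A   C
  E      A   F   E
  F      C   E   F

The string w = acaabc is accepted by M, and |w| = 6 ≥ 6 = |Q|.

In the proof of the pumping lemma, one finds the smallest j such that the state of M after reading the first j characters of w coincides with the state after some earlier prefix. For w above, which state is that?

E

State sequence: A -a-> E -c-> E -a-> A -a-> E -b-> F -c-> F
First repeat at step 2: E was already visited.

The earliest repeat is at step j = 2: M is in E, which it already visited at step i = 1.
With |Q| = 6, pigeonhole forces a state repeat no later than step 6; the substring read between the first and second visits to that state can be pumped.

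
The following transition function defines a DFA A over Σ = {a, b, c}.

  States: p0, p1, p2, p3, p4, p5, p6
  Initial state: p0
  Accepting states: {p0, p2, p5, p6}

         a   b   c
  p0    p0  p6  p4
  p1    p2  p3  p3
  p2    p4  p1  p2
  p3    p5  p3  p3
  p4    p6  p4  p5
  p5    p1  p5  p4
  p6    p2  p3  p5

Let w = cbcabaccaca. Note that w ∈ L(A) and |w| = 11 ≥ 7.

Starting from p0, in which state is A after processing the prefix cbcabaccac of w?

p3

Run of A on the first 10 characters of w = c b c a b a c c a c:
  step 0: p0  (start)
  step 1: p4  (read c: p0→p4)
  step 2: p4  (read b: p4→p4)
  step 3: p5  (read c: p4→p5)
  step 4: p1  (read a: p5→p1)
  step 5: p3  (read b: p1→p3)
  step 6: p5  (read a: p3→p5)
  step 7: p4  (read c: p5→p4)
  step 8: p5  (read c: p4→p5)
  step 9: p1  (read a: p5→p1)
  step 10: p3  (read c: p1→p3)

After reading 10 characters, A is in state p3.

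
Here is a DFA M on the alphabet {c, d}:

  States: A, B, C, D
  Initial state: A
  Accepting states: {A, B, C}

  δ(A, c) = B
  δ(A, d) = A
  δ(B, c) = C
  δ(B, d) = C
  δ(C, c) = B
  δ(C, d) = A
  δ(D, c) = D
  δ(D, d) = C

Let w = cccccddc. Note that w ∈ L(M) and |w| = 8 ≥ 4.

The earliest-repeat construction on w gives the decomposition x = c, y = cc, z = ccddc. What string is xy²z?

xy^2z = c·cc·cc·ccddc = cccccccddc.
Reading y = cc takes M from B back to B, so after x·y·y the machine is still in B, and z then leads to the accepting state B. Hence cccccccddc ∈ L(M).

cccccccddc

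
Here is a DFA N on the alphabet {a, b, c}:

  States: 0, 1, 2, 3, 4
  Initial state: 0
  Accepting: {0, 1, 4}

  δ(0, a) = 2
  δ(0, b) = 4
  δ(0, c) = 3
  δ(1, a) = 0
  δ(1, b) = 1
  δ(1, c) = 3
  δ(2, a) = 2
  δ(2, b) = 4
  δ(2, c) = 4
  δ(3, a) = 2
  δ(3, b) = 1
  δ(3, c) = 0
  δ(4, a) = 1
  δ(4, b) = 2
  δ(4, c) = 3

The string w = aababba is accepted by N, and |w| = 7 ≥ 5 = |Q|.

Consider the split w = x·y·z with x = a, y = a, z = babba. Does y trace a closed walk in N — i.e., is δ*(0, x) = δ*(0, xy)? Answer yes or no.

State sequence: 0 -a-> 2 -a-> 2

After x (step 1): 2. After xy (step 2): 2.
They match, so y = a drives N around a cycle from 2 back to itself; pumping y any number of times keeps N in 2 before reading z, and xyⁱz ∈ L(N) for every i ≥ 0.

yes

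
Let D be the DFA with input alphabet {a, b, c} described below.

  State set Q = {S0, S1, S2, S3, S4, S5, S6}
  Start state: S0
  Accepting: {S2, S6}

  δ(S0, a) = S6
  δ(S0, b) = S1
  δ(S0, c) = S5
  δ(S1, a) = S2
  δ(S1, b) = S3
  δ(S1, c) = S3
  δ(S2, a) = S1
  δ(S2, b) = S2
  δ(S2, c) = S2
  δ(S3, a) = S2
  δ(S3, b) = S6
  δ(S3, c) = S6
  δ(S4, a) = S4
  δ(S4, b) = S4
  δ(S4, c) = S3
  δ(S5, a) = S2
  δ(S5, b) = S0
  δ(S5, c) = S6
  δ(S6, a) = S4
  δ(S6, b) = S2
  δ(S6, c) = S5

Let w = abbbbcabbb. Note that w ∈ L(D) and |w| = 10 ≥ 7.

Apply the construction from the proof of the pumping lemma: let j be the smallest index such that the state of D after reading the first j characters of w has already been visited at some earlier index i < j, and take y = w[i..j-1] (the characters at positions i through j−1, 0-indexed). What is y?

State sequence: S0 -a-> S6 -b-> S2 -b-> S2 -b-> S2 -b-> S2 -c-> S2 -a-> S1 -b-> S3 -b-> S6 -b-> S2
First repeat at step 3: S2 was already visited.

So i = 2, j = 3, giving x = w[0:2] = ab, y = w[2:3] = b, z = w[3:10] = bbcabbb.
Check: |xy| = 3 ≤ 7 and |y| = 1 ≥ 1. Reading y takes D from S2 back to S2, so every xyⁱz is accepted.
Since D has 7 states, any run of length ≥ 7 visits 7+1 states, so by pigeonhole some state repeats within the first 7 steps — that repeat gives the pumpable loop.

b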